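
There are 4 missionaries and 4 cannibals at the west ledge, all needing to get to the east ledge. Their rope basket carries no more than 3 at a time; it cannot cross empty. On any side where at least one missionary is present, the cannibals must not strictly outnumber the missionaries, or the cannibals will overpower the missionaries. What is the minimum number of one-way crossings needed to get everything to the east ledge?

9

Counting alone: each trip to the east ledge takes at most 3 across and each return brings at least 1 back, so after t trips out (and t−1 returns) at most 3t − (t−1) of the 8 are across; that first reaches 8 at t = 4, so at least 7 crossings are needed.
The safety rule pushes this higher. Following every safe sequence of crossings, the most of the 8 that can be at the east ledge as the rope basket arrives there on crossing 7 is 7 — never all 8.
So no plan with fewer than 9 crossings exists, and this one achieves 9:
1. 2 cannibals → the east ledge.  (the west ledge: 4M 2C; the east ledge: 0M 2C)
2. 1 cannibal ← the west ledge.  (the west ledge: 4M 3C; the east ledge: 0M 1C)
3. 3 cannibals → the east ledge.  (the west ledge: 4M 0C; the east ledge: 0M 4C)
4. 1 cannibal ← the west ledge.  (the west ledge: 4M 1C; the east ledge: 0M 3C)
5. 3 missionaries → the east ledge.  (the west ledge: 1M 1C; the east ledge: 3M 3C)
6. 1 missionary and 1 cannibal ← the west ledge.  (the west ledge: 2M 2C; the east ledge: 2M 2C)
7. 2 missionaries → the east ledge.  (the west ledge: 0M 2C; the east ledge: 4M 2C)
8. 1 cannibal ← the west ledge.  (the west ledge: 0M 3C; the east ledge: 4M 1C)
9. 3 cannibals → the east ledge.  (the west ledge: 0M 0C; the east ledge: 4M 4C)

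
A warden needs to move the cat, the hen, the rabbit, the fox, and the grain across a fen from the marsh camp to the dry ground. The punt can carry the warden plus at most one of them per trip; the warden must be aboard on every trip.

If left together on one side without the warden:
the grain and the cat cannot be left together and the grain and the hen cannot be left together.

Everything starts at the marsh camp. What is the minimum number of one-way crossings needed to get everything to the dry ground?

11

Counting alone: the warden can take at most 1 across per trip to the dry ground, so moving all 5 needs at least 5 loaded trips out, with a return between consecutive ones — at least 9 crossings.
The safety rule pushes this higher. Following every safe sequence of crossings, the most of the 5 that can be at the dry ground as the punt arrives there on crossing 9 is 4 — never all 5.
So no plan with fewer than 11 crossings exists, and this one achieves 11:
1. Warden goes to the dry ground with the grain.  [the marsh camp: the cat, the fox, the hen, the rabbit | the dry ground: the grain]
2. Warden goes back to the marsh camp alone.  [the marsh camp: the cat, the fox, the hen, the rabbit | the dry ground: the grain]
3. Warden goes to the dry ground with the cat.  [the marsh camp: the fox, the hen, the rabbit | the dry ground: the cat, the grain]
4. Warden goes back to the marsh camp with the grain.  [the marsh camp: the fox, the grain, the hen, the rabbit | the dry ground: the cat]
5. Warden goes to the dry ground with the hen.  [the marsh camp: the fox, the grain, the rabbit | the dry ground: the cat, the hen]
6. Warden goes back to the marsh camp alone.  [the marsh camp: the fox, the grain, the rabbit | the dry ground: the cat, the hen]
7. Warden goes to the dry ground with the rabbit.  [the marsh camp: the fox, the grain | the dry ground: the cat, the hen, the rabbit]
8. Warden goes back to the marsh camp alone.  [the marsh camp: the fox, the grain | the dry ground: the cat, the hen, the rabbit]
9. Warden goes to the dry ground with the fox.  [the marsh camp: the grain | the dry ground: the cat, the fox, the hen, the rabbit]
10. Warden goes back to the marsh camp alone.  [the marsh camp: the grain | the dry ground: the cat, the fox, the hen, the rabbit]
11. Warden goes to the dry ground with the grain.  [the marsh camp: — | the dry ground: the cat, the fox, the grain, the hen, the rabbit]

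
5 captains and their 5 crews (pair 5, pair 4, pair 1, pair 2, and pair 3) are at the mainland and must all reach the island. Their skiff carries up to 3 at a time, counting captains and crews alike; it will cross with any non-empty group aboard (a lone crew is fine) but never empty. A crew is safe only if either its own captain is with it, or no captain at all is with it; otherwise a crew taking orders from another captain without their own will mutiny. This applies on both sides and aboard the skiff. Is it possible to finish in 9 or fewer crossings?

Counting alone: each trip to the island takes at most 3 across and each return brings at least 1 back, so after t trips out (and t−1 returns) at most 3t − (t−1) of the 10 are across; that first reaches 10 at t = 5, so at least 9 crossings are needed.
The safety rule pushes this higher. Following every safe sequence of crossings, the most of the 10 that can be at the island as the skiff arrives there on crossing 9 is 9 — never all 10.
So the move cannot be finished within 9 crossings. (The shortest complete plan takes 11:)
1. captain 5 and crew 5 cross → the island.
2. captain 5 crosses ← the mainland.
3. crew 1, crew 2, and crew 4 cross → the island.
4. crew 5 crosses ← the mainland.
5. captain 1, captain 2, and captain 4 cross → the island.
6. captain 4 and crew 4 cross ← the mainland.
7. captain 3, captain 4, and captain 5 cross → the island.
8. crew 1 crosses ← the mainland.
9. crew 4 and crew 5 cross → the island.
10. crew 5 crosses ← the mainland.
11. crew 1, crew 3, and crew 5 cross → the island.

No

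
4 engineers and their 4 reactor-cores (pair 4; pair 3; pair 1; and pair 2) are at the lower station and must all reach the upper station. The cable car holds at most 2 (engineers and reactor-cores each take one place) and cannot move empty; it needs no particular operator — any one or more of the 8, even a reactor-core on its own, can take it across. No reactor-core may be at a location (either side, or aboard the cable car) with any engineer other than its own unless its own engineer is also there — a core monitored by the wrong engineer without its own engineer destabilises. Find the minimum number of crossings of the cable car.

Following every safe sequence of crossings from the start, the most of the 8 that can be at the upper station as the cable car arrives there on crossings 1, 3, 5 is 2, 3, 4 respectively; the best ever achieved is 4 of 8.
From crossing 7 on, no configuration arises that was not already reachable earlier: only 44 distinct safe configurations (who is on which side, and where the cable car is) can ever be reached, none of them has everyone across, and every continuation just revisits them. So no valid plan exists.

impossible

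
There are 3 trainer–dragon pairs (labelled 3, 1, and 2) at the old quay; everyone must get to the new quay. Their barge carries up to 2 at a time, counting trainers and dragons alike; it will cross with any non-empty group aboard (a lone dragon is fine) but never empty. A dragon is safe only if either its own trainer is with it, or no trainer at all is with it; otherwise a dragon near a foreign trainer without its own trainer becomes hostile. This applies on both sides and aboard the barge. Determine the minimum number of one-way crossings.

Counting alone: each trip to the new quay takes at most 2 across and each return brings at least 1 back, so after t trips out (and t−1 returns) at most 2t − (t−1) of the 6 are across; that first reaches 6 at t = 5, so at least 9 crossings are needed.
The safety rule pushes this higher. Following every safe sequence of crossings, the most of the 6 that can be at the new quay as the barge arrives there on crossing 9 is 5 — never all 6.
So no plan with fewer than 11 crossings exists, and this one achieves 11:
1. dragon 3 and trainer 3 cross → the new quay.
2. trainer 3 crosses ← the old quay.
3. dragon 1 and dragon 2 cross → the new quay.
4. dragon 3 crosses ← the old quay.
5. trainer 1 and trainer 2 cross → the new quay.
6. dragon 1 and trainer 1 cross ← the old quay.
7. trainer 1 and trainer 3 cross → the new quay.
8. dragon 2 crosses ← the old quay.
9. dragon 1 and dragon 3 cross → the new quay.
10. trainer 2 crosses ← the old quay.
11. dragon 2 and trainer 2 cross → the new quay.

11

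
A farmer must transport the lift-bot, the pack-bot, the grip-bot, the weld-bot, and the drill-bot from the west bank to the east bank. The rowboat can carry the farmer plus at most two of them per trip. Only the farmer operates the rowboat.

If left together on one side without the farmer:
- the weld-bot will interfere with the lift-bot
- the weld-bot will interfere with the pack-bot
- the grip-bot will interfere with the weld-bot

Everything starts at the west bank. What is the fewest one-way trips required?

5

Counting alone: the farmer can take at most 2 across per trip to the east bank, so moving all 5 needs at least 3 loaded trips out, with a return between consecutive ones — at least 5 crossings.
The plan below uses exactly 5 crossings, so it is optimal:
1. Farmer goes to the east bank with the lift-bot and the weld-bot.  [the west bank: the drill-bot, the grip-bot, the pack-bot | the east bank: the lift-bot, the weld-bot]
2. Farmer goes back to the west bank with the weld-bot.  [the west bank: the drill-bot, the grip-bot, the pack-bot, the weld-bot | the east bank: the lift-bot]
3. Farmer goes to the east bank with the grip-bot and the pack-bot.  [the west bank: the drill-bot, the weld-bot | the east bank: the grip-bot, the lift-bot, the pack-bot]
4. Farmer goes back to the west bank alone.  [the west bank: the drill-bot, the weld-bot | the east bank: the grip-bot, the lift-bot, the pack-bot]
5. Farmer goes to the east bank with the drill-bot and the weld-bot.  [the west bank: — | the east bank: the drill-bot, the grip-bot, the lift-bot, the pack-bot, the weld-bot]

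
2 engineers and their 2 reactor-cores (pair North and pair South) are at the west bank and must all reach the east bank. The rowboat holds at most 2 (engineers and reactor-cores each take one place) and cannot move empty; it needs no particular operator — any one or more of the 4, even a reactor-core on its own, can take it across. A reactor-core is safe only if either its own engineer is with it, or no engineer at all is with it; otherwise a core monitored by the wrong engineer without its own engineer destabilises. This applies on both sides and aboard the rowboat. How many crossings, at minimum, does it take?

Counting alone: each trip to the east bank takes at most 2 across and each return brings at least 1 back, so after t trips out (and t−1 returns) at most 2t − (t−1) of the 4 are across; that first reaches 4 at t = 3, so at least 5 crossings are needed.
The plan below uses exactly 5 crossings, so it is optimal:
1. engineer North and reactor-core North cross → the east bank.
2. engineer North crosses ← the west bank.
3. engineer North and engineer South cross → the east bank.
4. engineer South crosses ← the west bank.
5. engineer South and reactor-core South cross → the east bank.

5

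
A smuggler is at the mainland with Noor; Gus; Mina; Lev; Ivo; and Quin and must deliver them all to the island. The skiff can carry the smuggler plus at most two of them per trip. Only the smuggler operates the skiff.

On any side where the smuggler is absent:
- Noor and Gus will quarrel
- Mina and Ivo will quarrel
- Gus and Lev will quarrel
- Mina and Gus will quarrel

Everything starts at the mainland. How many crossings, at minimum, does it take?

7

Counting alone: the smuggler can take at most 2 across per trip to the island, so moving all 6 needs at least 3 loaded trips out, with a return between consecutive ones — at least 5 crossings.
The safety rule pushes this higher. Following every safe sequence of crossings, the most of the 6 that can be at the island as the skiff arrives there on crossing 5 is 5 — never all 6.
So no plan with fewer than 7 crossings exists, and this one achieves 7:
1. Smuggler goes to the island with Gus and Mina.  [the mainland: Ivo, Lev, Noor, Quin | the island: Gus, Mina]
2. Smuggler goes back to the mainland with Gus.  [the mainland: Gus, Ivo, Lev, Noor, Quin | the island: Mina]
3. Smuggler goes to the island with Gus and Noor.  [the mainland: Ivo, Lev, Quin | the island: Gus, Mina, Noor]
4. Smuggler goes back to the mainland with Gus.  [the mainland: Gus, Ivo, Lev, Quin | the island: Mina, Noor]
5. Smuggler goes to the island with Lev and Quin.  [the mainland: Gus, Ivo | the island: Lev, Mina, Noor, Quin]
6. Smuggler goes back to the mainland alone.  [the mainland: Gus, Ivo | the island: Lev, Mina, Noor, Quin]
7. Smuggler goes to the island with Gus and Ivo.  [the mainland: — | the island: Gus, Ivo, Lev, Mina, Noor, Quin]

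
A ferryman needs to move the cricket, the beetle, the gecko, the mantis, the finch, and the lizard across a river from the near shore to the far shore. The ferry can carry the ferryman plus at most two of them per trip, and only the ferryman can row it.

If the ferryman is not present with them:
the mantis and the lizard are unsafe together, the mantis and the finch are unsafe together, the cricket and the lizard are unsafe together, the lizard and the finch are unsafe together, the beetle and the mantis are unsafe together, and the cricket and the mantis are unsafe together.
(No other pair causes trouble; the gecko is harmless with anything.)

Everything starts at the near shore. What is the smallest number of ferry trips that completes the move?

Counting alone: the ferryman can take at most 2 across per trip to the far shore, so moving all 6 needs at least 3 loaded trips out, with a return between consecutive ones — at least 5 crossings.
The safety rule pushes this higher. Following every safe sequence of crossings, the most of the 6 that can be at the far shore as the ferry arrives there on crossings 5, 7 is 4, 5 respectively — never all 6.
So no plan with fewer than 9 crossings exists, and this one achieves 9:
1. Ferryman goes to the far shore with the lizard and the mantis.
2. Ferryman goes back to the near shore with the mantis.
3. Ferryman goes to the far shore with the beetle and the mantis.
4. Ferryman goes back to the near shore with the mantis.
5. Ferryman goes to the far shore with the cricket and the finch.
6. Ferryman goes back to the near shore with the lizard.
7. Ferryman goes to the far shore with the gecko and the mantis.
8. Ferryman goes back to the near shore with the mantis.
9. Ferryman goes to the far shore with the lizard and the mantis.

9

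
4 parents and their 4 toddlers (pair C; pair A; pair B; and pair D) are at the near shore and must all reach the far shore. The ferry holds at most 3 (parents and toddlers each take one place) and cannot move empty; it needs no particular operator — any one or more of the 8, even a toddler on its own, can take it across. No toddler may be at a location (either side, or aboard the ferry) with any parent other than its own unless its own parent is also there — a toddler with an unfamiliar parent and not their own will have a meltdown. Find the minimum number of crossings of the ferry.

9

Counting alone: each trip to the far shore takes at most 3 across and each return brings at least 1 back, so after t trips out (and t−1 returns) at most 3t − (t−1) of the 8 are across; that first reaches 8 at t = 4, so at least 7 crossings are needed.
The safety rule pushes this higher. Following every safe sequence of crossings, the most of the 8 that can be at the far shore as the ferry arrives there on crossing 7 is 7 — never all 8.
So no plan with fewer than 9 crossings exists, and this one achieves 9:
1. parent C and toddler C cross → the far shore.
2. parent C crosses ← the near shore.
3. parent A, parent C, and toddler A cross → the far shore.
4. parent C and toddler C cross ← the near shore.
5. parent B, parent C, and parent D cross → the far shore.
6. toddler A crosses ← the near shore.
7. toddler A and toddler C cross → the far shore.
8. toddler C crosses ← the near shore.
9. toddler B, toddler C, and toddler D cross → the far shore.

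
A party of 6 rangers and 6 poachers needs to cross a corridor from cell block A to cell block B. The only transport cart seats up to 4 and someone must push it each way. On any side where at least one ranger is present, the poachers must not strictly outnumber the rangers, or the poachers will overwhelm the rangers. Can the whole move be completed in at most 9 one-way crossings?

Yes — this plan uses 9 crossings (≤ 9):
1. 2 poachers → cell block B.  (cell block A: 6R 4P; cell block B: 0R 2P)
2. 1 poacher ← cell block A.  (cell block A: 6R 5P; cell block B: 0R 1P)
3. 4 poachers → cell block B.  (cell block A: 6R 1P; cell block B: 0R 5P)
4. 1 poacher ← cell block A.  (cell block A: 6R 2P; cell block B: 0R 4P)
5. 4 rangers → cell block B.  (cell block A: 2R 2P; cell block B: 4R 4P)
6. 1 ranger and 1 poacher ← cell block A.  (cell block A: 3R 3P; cell block B: 3R 3P)
7. 2 rangers and 2 poachers → cell block B.  (cell block A: 1R 1P; cell block B: 5R 5P)
8. 1 ranger and 1 poacher ← cell block A.  (cell block A: 2R 2P; cell block B: 4R 4P)
9. 2 rangers and 2 poachers → cell block B.  (cell block A: 0R 0P; cell block B: 6R 6P)

Yes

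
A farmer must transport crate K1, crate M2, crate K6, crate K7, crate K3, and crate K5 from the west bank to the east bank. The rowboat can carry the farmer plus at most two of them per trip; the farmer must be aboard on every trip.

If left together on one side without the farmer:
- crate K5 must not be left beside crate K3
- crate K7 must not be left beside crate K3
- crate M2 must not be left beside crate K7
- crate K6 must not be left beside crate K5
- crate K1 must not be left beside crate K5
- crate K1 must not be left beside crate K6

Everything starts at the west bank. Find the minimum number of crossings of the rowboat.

Whatever the first load, the items left behind include a forbidden pair without the farmer. No opening move is safe, so no plan exists.

impossible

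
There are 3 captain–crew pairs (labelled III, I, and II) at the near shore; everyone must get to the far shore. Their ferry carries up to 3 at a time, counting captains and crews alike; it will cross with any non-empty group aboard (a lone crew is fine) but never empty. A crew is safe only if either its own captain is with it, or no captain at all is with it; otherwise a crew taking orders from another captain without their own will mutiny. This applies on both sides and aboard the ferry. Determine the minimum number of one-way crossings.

Counting alone: each trip to the far shore takes at most 3 across and each return brings at least 1 back, so after t trips out (and t−1 returns) at most 3t − (t−1) of the 6 are across; that first reaches 6 at t = 3, so at least 5 crossings are needed.
The plan below uses exactly 5 crossings, so it is optimal:
1. captain III and crew III cross → the far shore.
2. captain III crosses ← the near shore.
3. captain I, captain II, and captain III cross → the far shore.
4. crew III crosses ← the near shore.
5. crew I, crew II, and crew III cross → the far shore.

5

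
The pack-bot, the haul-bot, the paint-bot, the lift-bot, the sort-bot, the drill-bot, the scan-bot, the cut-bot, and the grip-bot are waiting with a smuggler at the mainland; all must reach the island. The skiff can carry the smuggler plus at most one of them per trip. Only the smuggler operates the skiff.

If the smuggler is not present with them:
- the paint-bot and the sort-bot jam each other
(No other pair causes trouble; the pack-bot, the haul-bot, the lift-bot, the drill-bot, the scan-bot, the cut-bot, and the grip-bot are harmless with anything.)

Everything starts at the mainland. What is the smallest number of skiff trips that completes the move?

17

Counting alone: the smuggler can take at most 1 across per trip to the island, so moving all 9 needs at least 9 loaded trips out, with a return between consecutive ones — at least 17 crossings.
The plan below uses exactly 17 crossings, so it is optimal:
1. Smuggler goes to the island with the paint-bot.  [the mainland: the cut-bot, the drill-bot, the grip-bot, the haul-bot, the lift-bot, the pack-bot, the scan-bot, the sort-bot | the island: the paint-bot]
2. Smuggler goes back to the mainland alone.  [the mainland: the cut-bot, the drill-bot, the grip-bot, the haul-bot, the lift-bot, the pack-bot, the scan-bot, the sort-bot | the island: the paint-bot]
3. Smuggler goes to the island with the pack-bot.  [the mainland: the cut-bot, the drill-bot, the grip-bot, the haul-bot, the lift-bot, the scan-bot, the sort-bot | the island: the pack-bot, the paint-bot]
4. Smuggler goes back to the mainland alone.  [the mainland: the cut-bot, the drill-bot, the grip-bot, the haul-bot, the lift-bot, the scan-bot, the sort-bot | the island: the pack-bot, the paint-bot]
5. Smuggler goes to the island with the haul-bot.  [the mainland: the cut-bot, the drill-bot, the grip-bot, the lift-bot, the scan-bot, the sort-bot | the island: the haul-bot, the pack-bot, the paint-bot]
6. Smuggler goes back to the mainland alone.  [the mainland: the cut-bot, the drill-bot, the grip-bot, the lift-bot, the scan-bot, the sort-bot | the island: the haul-bot, the pack-bot, the paint-bot]
7. Smuggler goes to the island with the lift-bot.  [the mainland: the cut-bot, the drill-bot, the grip-bot, the scan-bot, the sort-bot | the island: the haul-bot, the lift-bot, the pack-bot, the paint-bot]
8. Smuggler goes back to the mainland alone.  [the mainland: the cut-bot, the drill-bot, the grip-bot, the scan-bot, the sort-bot | the island: the haul-bot, the lift-bot, the pack-bot, the paint-bot]
9. Smuggler goes to the island with the drill-bot.  [the mainland: the cut-bot, the grip-bot, the scan-bot, the sort-bot | the island: the drill-bot, the haul-bot, the lift-bot, the pack-bot, the paint-bot]
10. Smuggler goes back to the mainland alone.  [the mainland: the cut-bot, the grip-bot, the scan-bot, the sort-bot | the island: the drill-bot, the haul-bot, the lift-bot, the pack-bot, the paint-bot]
11. Smuggler goes to the island with the scan-bot.  [the mainland: the cut-bot, the grip-bot, the sort-bot | the island: the drill-bot, the haul-bot, the lift-bot, the pack-bot, the paint-bot, the scan-bot]
12. Smuggler goes back to the mainland alone.  [the mainland: the cut-bot, the grip-bot, the sort-bot | the island: the drill-bot, the haul-bot, the lift-bot, the pack-bot, the paint-bot, the scan-bot]
13. Smuggler goes to the island with the cut-bot.  [the mainland: the grip-bot, the sort-bot | the island: the cut-bot, the drill-bot, the haul-bot, the lift-bot, the pack-bot, the paint-bot, the scan-bot]
14. Smuggler goes back to the mainland alone.  [the mainland: the grip-bot, the sort-bot | the island: the cut-bot, the drill-bot, the haul-bot, the lift-bot, the pack-bot, the paint-bot, the scan-bot]
15. Smuggler goes to the island with the grip-bot.  [the mainland: the sort-bot | the island: the cut-bot, the drill-bot, the grip-bot, the haul-bot, the lift-bot, the pack-bot, the paint-bot, the scan-bot]
16. Smuggler goes back to the mainland alone.  [the mainland: the sort-bot | the island: the cut-bot, the drill-bot, the grip-bot, the haul-bot, the lift-bot, the pack-bot, the paint-bot, the scan-bot]
17. Smuggler goes to the island with the sort-bot.  [the mainland: — | the island: the cut-bot, the drill-bot, the grip-bot, the haul-bot, the lift-bot, the pack-bot, the paint-bot, the scan-bot, the sort-bot]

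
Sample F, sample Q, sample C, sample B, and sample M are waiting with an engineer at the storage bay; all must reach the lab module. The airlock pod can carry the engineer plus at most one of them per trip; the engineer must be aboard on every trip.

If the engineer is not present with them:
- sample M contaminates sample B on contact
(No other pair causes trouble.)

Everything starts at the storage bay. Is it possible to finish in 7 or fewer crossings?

No

Counting alone: the engineer can take at most 1 across per trip to the lab module, so moving all 5 needs at least 5 loaded trips out, with a return between consecutive ones — at least 9 crossings.
Since 7 < 9, 7 crossings cannot be enough. (The shortest complete plan in fact takes 9:)
1. Engineer goes to the lab module with sample B.
2. Engineer goes back to the storage bay alone.
3. Engineer goes to the lab module with sample F.
4. Engineer goes back to the storage bay alone.
5. Engineer goes to the lab module with sample Q.
6. Engineer goes back to the storage bay alone.
7. Engineer goes to the lab module with sample C.
8. Engineer goes back to the storage bay alone.
9. Engineer goes to the lab module with sample M.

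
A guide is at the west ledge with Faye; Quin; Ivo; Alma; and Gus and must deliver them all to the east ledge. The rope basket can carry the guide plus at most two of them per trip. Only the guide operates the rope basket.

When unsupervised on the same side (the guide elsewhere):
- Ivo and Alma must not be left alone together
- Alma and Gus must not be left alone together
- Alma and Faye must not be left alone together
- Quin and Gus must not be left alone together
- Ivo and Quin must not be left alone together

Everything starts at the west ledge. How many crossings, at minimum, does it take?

Counting alone: the guide can take at most 2 across per trip to the east ledge, so moving all 5 needs at least 3 loaded trips out, with a return between consecutive ones — at least 5 crossings.
The safety rule pushes this higher. Following every safe sequence of crossings, the most of the 5 that can be at the east ledge as the rope basket arrives there on crossing 5 is 4 — never all 5.
So no plan with fewer than 7 crossings exists, and this one achieves 7:
1. Guide goes to the east ledge with Alma and Quin.
2. Guide goes back to the west ledge alone.
3. Guide goes to the east ledge with Faye.
4. Guide goes back to the west ledge with Alma.
5. Guide goes to the east ledge with Gus and Ivo.
6. Guide goes back to the west ledge with Quin.
7. Guide goes to the east ledge with Alma and Quin.

7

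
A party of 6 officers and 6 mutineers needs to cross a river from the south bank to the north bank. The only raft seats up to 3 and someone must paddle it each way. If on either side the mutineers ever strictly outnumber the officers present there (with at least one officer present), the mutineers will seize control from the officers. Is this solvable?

Following every safe sequence of crossings from the start, the most of the 12 that can be at the north bank as the raft arrives there on crossings 1, 3, 5 is 3, 5, 6 respectively; the best ever achieved is 6 of 12.
From crossing 7 on, no configuration arises that was not already reachable earlier: only 17 distinct safe configurations (who is on which side, and where the raft is) can ever be reached, none of them has everyone across, and every continuation just revisits them. They are: 0 officers + 0 mutineers across (raft back at the start); 0 officers + 1 mutineer across (raft there); 0 officers + 1 mutineer across (raft back at the start); 0 officers + 2 mutineers across (raft there); 0 officers + 2 mutineers across (raft back at the start); 0 officers + 3 mutineers across (raft there); 0 officers + 3 mutineers across (raft back at the start); 0 officers + 4 mutineers across (raft there); 0 officers + 4 mutineers across (raft back at the start); 0 officers + 5 mutineers across (raft there); 0 officers + 5 mutineers across (raft back at the start); 0 officers + 6 mutineers across (raft there); 1 officer + 1 mutineer across (raft there); 1 officer + 1 mutineer across (raft back at the start); 2 officers + 2 mutineers across (raft there); 2 officers + 2 mutineers across (raft back at the start); 3 officers + 3 mutineers across (raft there). So no valid plan exists.

No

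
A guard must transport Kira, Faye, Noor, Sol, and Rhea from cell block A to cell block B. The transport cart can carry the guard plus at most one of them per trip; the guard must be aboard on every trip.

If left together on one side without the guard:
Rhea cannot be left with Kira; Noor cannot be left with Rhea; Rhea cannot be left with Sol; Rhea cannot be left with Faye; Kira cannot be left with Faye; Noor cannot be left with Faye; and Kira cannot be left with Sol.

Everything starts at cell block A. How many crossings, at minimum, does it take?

Whatever the first load, the items left behind include a forbidden pair without the guard. No opening move is safe, so no plan exists.

impossible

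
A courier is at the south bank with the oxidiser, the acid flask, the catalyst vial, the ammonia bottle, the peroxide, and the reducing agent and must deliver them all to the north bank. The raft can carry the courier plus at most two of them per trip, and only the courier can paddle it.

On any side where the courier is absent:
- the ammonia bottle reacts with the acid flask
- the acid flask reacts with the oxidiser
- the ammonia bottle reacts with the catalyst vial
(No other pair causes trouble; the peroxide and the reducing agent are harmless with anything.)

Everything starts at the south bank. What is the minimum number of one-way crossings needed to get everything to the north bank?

5

Counting alone: the courier can take at most 2 across per trip to the north bank, so moving all 6 needs at least 3 loaded trips out, with a return between consecutive ones — at least 5 crossings.
The plan below uses exactly 5 crossings, so it is optimal:
1. Courier goes to the north bank with the ammonia bottle and the oxidiser.
2. Courier goes back to the south bank alone.
3. Courier goes to the north bank with the peroxide and the reducing agent.
4. Courier goes back to the south bank alone.
5. Courier goes to the north bank with the acid flask and the catalyst vial.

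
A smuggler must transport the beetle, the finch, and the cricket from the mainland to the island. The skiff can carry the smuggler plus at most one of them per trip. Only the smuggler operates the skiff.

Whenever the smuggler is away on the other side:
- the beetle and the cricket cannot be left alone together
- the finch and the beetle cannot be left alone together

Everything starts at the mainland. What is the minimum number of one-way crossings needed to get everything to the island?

7

Counting alone: the smuggler can take at most 1 across per trip to the island, so moving all 3 needs at least 3 loaded trips out, with a return between consecutive ones — at least 5 crossings.
The safety rule pushes this higher. Following every safe sequence of crossings, the most of the 3 that can be at the island as the skiff arrives there on crossing 5 is 2 — never all 3.
So no plan with fewer than 7 crossings exists, and this one achieves 7:
1. Smuggler goes to the island with the beetle.  [the mainland: the cricket, the finch | the island: the beetle]
2. Smuggler goes back to the mainland alone.  [the mainland: the cricket, the finch | the island: the beetle]
3. Smuggler goes to the island with the finch.  [the mainland: the cricket | the island: the beetle, the finch]
4. Smuggler goes back to the mainland with the beetle.  [the mainland: the beetle, the cricket | the island: the finch]
5. Smuggler goes to the island with the cricket.  [the mainland: the beetle | the island: the cricket, the finch]
6. Smuggler goes back to the mainland alone.  [the mainland: the beetle | the island: the cricket, the finch]
7. Smuggler goes to the island with the beetle.  [the mainland: — | the island: the beetle, the cricket, the finch]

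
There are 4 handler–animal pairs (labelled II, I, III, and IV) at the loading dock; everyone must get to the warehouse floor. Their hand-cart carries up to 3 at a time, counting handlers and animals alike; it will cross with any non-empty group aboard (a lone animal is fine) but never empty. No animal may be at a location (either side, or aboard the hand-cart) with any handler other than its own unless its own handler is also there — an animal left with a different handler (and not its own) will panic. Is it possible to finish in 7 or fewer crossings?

No

Counting alone: each trip to the warehouse floor takes at most 3 across and each return brings at least 1 back, so after t trips out (and t−1 returns) at most 3t − (t−1) of the 8 are across; that first reaches 8 at t = 4, so at least 7 crossings are needed.
The safety rule pushes this higher. Following every safe sequence of crossings, the most of the 8 that can be at the warehouse floor as the hand-cart arrives there on crossing 7 is 7 — never all 8.
So the move cannot be finished within 7 crossings. (The shortest complete plan takes 9:)
1. animal II and handler II cross → the warehouse floor.
2. handler II crosses ← the loading dock.
3. animal I, handler I, and handler II cross → the warehouse floor.
4. animal II and handler II cross ← the loading dock.
5. handler II, handler III, and handler IV cross → the warehouse floor.
6. animal I crosses ← the loading dock.
7. animal I and animal II cross → the warehouse floor.
8. animal II crosses ← the loading dock.
9. animal II, animal III, and animal IV cross → the warehouse floor.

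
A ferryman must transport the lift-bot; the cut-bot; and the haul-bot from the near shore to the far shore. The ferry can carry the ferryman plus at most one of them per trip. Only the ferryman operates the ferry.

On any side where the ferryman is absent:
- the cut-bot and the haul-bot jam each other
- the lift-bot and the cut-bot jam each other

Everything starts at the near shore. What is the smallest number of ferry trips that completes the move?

Counting alone: the ferryman can take at most 1 across per trip to the far shore, so moving all 3 needs at least 3 loaded trips out, with a return between consecutive ones — at least 5 crossings.
The safety rule pushes this higher. Following every safe sequence of crossings, the most of the 3 that can be at the far shore as the ferry arrives there on crossing 5 is 2 — never all 3.
So no plan with fewer than 7 crossings exists, and this one achieves 7:
1. Ferryman goes to the far shore with the cut-bot.  [the near shore: the haul-bot, the lift-bot | the far shore: the cut-bot]
2. Ferryman goes back to the near shore alone.  [the near shore: the haul-bot, the lift-bot | the far shore: the cut-bot]
3. Ferryman goes to the far shore with the lift-bot.  [the near shore: the haul-bot | the far shore: the cut-bot, the lift-bot]
4. Ferryman goes back to the near shore with the cut-bot.  [the near shore: the cut-bot, the haul-bot | the far shore: the lift-bot]
5. Ferryman goes to the far shore with the haul-bot.  [the near shore: the cut-bot | the far shore: the haul-bot, the lift-bot]
6. Ferryman goes back to the near shore alone.  [the near shore: the cut-bot | the far shore: the haul-bot, the lift-bot]
7. Ferryman goes to the far shore with the cut-bot.  [the near shore: — | the far shore: the cut-bot, the haul-bot, the lift-bot]

7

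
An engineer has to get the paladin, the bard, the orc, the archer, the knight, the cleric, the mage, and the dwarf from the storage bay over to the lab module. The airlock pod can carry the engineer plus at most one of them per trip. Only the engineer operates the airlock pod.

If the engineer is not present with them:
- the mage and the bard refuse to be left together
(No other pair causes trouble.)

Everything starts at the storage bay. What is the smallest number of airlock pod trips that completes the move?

Counting alone: the engineer can take at most 1 across per trip to the lab module, so moving all 8 needs at least 8 loaded trips out, with a return between consecutive ones — at least 15 crossings.
The plan below uses exactly 15 crossings, so it is optimal:
1. Engineer goes to the lab module with the bard.
2. Engineer goes back to the storage bay alone.
3. Engineer goes to the lab module with the paladin.
4. Engineer goes back to the storage bay alone.
5. Engineer goes to the lab module with the orc.
6. Engineer goes back to the storage bay alone.
7. Engineer goes to the lab module with the archer.
8. Engineer goes back to the storage bay alone.
9. Engineer goes to the lab module with the knight.
10. Engineer goes back to the storage bay alone.
11. Engineer goes to the lab module with the cleric.
12. Engineer goes back to the storage bay alone.
13. Engineer goes to the lab module with the dwarf.
14. Engineer goes back to the storage bay alone.
15. Engineer goes to the lab module with the mage.

15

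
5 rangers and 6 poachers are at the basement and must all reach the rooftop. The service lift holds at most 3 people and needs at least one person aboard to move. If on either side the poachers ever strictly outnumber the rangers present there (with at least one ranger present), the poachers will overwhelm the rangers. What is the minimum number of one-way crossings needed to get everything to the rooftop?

The poachers already outnumber the rangers at the basement before anyone moves, so the starting position itself is disallowed.

impossible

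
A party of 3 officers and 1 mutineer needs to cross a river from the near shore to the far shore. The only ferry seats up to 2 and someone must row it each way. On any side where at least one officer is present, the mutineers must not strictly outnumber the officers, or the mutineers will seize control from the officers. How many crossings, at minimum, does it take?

Counting alone: each trip to the far shore takes at most 2 across and each return brings at least 1 back, so after t trips out (and t−1 returns) at most 2t − (t−1) of the 4 are across; that first reaches 4 at t = 3, so at least 5 crossings are needed.
The plan below uses exactly 5 crossings, so it is optimal:
1. 1 officer and 1 mutineer → the far shore.  (the near shore: 2O 0M; the far shore: 1O 1M)
2. 1 mutineer ← the near shore.  (the near shore: 2O 1M; the far shore: 1O 0M)
3. 1 officer and 1 mutineer → the far shore.  (the near shore: 1O 0M; the far shore: 2O 1M)
4. 1 mutineer ← the near shore.  (the near shore: 1O 1M; the far shore: 2O 0M)
5. 1 officer and 1 mutineer → the far shore.  (the near shore: 0O 0M; the far shore: 3O 1M)

5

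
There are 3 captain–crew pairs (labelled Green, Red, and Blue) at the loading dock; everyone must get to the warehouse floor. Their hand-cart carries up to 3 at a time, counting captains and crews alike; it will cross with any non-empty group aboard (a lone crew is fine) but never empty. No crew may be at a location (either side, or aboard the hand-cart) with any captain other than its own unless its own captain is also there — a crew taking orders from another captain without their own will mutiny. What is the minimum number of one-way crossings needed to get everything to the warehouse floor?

5

Counting alone: each trip to the warehouse floor takes at most 3 across and each return brings at least 1 back, so after t trips out (and t−1 returns) at most 3t − (t−1) of the 6 are across; that first reaches 6 at t = 3, so at least 5 crossings are needed.
The plan below uses exactly 5 crossings, so it is optimal:
1. captain Green and crew Green cross → the warehouse floor.
2. captain Green crosses ← the loading dock.
3. captain Blue, captain Green, and captain Red cross → the warehouse floor.
4. crew Green crosses ← the loading dock.
5. crew Blue, crew Green, and crew Red cross → the warehouse floor.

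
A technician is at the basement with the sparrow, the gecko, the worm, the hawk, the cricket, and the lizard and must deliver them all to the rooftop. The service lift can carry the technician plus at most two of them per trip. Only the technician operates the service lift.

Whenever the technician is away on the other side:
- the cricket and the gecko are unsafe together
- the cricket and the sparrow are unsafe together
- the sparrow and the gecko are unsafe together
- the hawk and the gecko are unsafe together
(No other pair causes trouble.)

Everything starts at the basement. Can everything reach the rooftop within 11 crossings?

Yes

Yes — this plan uses 9 crossings (≤ 11):
1. Technician goes to the rooftop with the gecko and the sparrow.
2. Technician goes back to the basement with the sparrow.
3. Technician goes to the rooftop with the sparrow and the worm.
4. Technician goes back to the basement with the sparrow.
5. Technician goes to the rooftop with the hawk and the sparrow.
6. Technician goes back to the basement with the gecko.
7. Technician goes to the rooftop with the gecko and the lizard.
8. Technician goes back to the basement with the gecko.
9. Technician goes to the rooftop with the cricket and the gecko.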